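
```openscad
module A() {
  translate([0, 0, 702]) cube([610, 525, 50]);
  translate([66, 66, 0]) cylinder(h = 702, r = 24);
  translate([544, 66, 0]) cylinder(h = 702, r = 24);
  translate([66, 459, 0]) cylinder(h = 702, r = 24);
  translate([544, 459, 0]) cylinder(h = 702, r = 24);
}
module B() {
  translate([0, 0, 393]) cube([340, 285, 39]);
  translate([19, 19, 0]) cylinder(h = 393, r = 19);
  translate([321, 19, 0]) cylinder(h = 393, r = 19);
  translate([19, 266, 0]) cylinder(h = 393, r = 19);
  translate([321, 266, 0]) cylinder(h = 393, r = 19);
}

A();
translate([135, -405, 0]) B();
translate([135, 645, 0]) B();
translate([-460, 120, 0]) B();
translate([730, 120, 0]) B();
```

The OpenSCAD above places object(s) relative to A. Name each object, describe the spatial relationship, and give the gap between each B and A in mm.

Each stool's nearest face is 120 mm from the table's bounding box.

A is a table. B is a stool. Four stools sit around the table at the −y, +y, −x, +x sides. The gap between each stool and the table is 120 mm.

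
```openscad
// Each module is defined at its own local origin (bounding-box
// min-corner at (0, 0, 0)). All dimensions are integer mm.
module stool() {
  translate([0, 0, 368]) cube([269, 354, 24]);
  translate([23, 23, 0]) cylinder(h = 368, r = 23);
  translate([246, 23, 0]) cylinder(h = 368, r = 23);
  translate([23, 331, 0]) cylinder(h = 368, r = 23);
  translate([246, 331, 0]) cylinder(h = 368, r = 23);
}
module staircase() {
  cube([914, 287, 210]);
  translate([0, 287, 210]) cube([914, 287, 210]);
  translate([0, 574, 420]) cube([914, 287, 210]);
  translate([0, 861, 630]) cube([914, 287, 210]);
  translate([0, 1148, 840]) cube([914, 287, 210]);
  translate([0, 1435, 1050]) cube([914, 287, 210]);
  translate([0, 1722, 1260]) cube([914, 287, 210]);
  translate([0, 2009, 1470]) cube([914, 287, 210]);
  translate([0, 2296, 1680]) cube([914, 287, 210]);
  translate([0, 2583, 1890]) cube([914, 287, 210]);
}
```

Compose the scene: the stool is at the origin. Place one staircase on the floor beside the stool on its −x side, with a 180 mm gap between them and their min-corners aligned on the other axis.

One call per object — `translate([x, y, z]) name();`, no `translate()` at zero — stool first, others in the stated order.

stool();
translate([-1094, 0, 0]) staircase();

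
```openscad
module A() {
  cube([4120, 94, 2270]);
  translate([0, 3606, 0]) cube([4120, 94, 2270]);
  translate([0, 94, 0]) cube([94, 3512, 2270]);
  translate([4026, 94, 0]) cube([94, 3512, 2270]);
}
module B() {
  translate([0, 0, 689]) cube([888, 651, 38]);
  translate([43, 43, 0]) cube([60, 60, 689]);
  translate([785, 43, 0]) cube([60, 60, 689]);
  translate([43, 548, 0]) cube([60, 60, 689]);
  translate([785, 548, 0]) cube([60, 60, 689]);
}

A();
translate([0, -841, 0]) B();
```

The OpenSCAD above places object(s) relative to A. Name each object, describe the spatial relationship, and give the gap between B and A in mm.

A is a house frame. B is a table. The table is on the floor beside the house frame on its −y side. The gap between the table and the house frame is 190 mm.

The table's nearest face is 190 mm from the house frame's −y face.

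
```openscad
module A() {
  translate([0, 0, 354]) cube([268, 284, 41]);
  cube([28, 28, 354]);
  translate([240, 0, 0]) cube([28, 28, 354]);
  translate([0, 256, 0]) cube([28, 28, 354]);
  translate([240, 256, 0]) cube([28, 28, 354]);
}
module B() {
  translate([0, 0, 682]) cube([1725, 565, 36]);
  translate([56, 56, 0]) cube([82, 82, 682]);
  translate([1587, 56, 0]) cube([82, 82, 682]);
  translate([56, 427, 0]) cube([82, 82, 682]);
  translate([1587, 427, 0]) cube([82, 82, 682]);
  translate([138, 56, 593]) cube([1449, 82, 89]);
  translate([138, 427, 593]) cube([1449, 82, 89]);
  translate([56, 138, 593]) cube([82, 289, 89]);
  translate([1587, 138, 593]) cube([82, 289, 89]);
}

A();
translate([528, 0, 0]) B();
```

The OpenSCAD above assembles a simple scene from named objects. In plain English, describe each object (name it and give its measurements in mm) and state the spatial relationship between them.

A is a four-legged stool. The seat is 268×284 mm, 41 mm thick, top at z = 395 mm. It stands on four square legs, each 28×28 mm in cross-section, from z = 0 to the seat underside, each flush with a corner of the seat.

B is a rectangular dining table. The top is 1725×565×36 mm with its upper surface at z = 718 mm. It stands on four 82×82 mm square legs, each inset 56 mm from the nearest pair of top edges, running from the floor to the underside of the top. Four apron rails, 82 mm thick and 89 mm tall, run between adjacent legs with their top edges flush with the underside of the top and their outer faces flush with the legs' outer faces.

The table is on the floor beside the stool on its +x side.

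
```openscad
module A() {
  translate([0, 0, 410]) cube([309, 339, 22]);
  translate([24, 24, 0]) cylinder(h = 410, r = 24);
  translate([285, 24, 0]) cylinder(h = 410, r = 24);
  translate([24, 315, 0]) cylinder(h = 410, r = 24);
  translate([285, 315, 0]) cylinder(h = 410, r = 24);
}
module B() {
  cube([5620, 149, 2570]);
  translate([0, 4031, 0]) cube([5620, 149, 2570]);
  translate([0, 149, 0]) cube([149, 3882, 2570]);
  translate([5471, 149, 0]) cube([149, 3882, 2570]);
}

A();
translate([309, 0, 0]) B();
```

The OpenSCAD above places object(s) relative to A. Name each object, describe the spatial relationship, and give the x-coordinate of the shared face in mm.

The stool's +x face and the house frame's −x face are both at x = 309 mm.

A is a stool. B is a house frame. The house frame is against the stool's +x side, with their −y faces flush. The x-coordinate of the shared face is 309 mm.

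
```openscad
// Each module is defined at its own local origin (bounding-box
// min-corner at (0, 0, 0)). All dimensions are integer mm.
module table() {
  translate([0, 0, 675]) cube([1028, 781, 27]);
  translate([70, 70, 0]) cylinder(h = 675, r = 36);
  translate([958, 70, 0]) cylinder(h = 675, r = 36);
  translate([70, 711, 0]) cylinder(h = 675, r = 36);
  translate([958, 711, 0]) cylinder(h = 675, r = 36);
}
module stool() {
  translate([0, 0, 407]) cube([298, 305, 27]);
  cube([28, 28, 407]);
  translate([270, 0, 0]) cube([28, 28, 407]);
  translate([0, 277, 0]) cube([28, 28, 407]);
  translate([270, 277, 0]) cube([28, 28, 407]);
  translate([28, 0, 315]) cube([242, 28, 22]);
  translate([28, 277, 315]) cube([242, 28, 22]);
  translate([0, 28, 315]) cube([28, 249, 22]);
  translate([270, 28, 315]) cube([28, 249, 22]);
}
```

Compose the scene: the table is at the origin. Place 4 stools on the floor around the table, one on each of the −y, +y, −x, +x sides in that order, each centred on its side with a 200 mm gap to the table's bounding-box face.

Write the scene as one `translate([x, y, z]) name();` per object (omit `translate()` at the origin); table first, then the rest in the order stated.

table();
translate([365, -505, 0]) stool();
translate([365, 981, 0]) stool();
translate([-498, 238, 0]) stool();
translate([1228, 238, 0]) stool();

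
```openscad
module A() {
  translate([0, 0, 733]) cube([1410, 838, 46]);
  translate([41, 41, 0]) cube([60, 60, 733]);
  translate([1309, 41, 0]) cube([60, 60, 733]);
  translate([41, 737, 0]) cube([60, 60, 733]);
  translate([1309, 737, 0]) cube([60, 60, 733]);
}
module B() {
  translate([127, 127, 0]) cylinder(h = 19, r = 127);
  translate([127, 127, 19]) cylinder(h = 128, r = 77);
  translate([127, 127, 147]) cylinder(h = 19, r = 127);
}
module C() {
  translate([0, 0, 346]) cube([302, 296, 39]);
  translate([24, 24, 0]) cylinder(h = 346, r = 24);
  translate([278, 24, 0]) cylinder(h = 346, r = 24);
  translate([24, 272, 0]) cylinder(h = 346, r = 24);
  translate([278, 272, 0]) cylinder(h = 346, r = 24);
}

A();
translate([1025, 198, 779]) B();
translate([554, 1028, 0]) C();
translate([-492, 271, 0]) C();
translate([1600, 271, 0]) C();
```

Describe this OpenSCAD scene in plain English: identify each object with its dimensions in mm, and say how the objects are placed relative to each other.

A is a table with a 1410×838 mm rectangular top, 46 mm thick, top surface at z = 779 mm, supported by four 60×60 mm square legs, each inset 41 mm from the nearest pair of top edges, running from the floor.

B is a spool: two coaxial disc flanges of radius 127 mm and thickness 19 mm, joined by a core cylinder of radius 77 mm and height 128 mm. The lower flange rests on z = 0 and the three cylinders share a vertical axis.

C is a four-legged stool. The seat is a 302×296×39 mm slab whose top surface is at z = 385 mm; four round legs, each 48 mm in diameter, run from the floor (z = 0) to the underside of the seat, each leg's axis is inset half a diameter from the nearest pair of seat edges (so the leg's bounding box is flush with the corner).

The spool is on top of the table. Three stools sit around the table at the +y, −x, +x sides.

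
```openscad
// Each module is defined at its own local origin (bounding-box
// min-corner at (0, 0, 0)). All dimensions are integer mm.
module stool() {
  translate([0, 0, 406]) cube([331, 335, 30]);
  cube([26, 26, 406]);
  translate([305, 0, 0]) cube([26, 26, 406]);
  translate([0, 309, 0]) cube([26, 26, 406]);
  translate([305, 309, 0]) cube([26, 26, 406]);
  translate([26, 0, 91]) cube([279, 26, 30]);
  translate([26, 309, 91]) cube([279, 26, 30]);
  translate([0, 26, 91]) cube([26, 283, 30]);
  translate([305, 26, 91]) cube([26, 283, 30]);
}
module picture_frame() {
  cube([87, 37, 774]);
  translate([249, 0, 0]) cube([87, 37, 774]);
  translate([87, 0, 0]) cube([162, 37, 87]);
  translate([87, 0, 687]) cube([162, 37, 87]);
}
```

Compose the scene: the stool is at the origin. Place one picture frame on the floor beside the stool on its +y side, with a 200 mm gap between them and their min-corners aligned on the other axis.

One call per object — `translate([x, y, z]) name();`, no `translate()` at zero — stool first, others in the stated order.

stool();
translate([0, 535, 0]) picture_frame();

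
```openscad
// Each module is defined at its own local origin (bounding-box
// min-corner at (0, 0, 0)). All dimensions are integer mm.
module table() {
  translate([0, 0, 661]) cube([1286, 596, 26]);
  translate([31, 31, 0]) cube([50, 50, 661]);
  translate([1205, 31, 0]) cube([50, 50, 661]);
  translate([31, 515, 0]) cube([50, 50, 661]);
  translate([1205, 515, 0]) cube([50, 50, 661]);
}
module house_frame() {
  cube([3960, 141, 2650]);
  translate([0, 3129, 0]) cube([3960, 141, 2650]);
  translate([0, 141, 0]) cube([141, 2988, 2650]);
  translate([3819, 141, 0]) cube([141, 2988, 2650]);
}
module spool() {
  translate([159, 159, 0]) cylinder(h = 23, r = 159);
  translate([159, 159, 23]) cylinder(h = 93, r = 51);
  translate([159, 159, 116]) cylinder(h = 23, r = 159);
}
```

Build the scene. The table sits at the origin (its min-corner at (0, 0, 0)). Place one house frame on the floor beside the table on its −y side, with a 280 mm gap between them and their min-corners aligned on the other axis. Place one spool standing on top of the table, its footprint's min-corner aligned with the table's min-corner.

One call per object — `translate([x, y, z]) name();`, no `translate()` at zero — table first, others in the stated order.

table();
translate([0, -3550, 0]) house_frame();
translate([0, 0, 687]) spool();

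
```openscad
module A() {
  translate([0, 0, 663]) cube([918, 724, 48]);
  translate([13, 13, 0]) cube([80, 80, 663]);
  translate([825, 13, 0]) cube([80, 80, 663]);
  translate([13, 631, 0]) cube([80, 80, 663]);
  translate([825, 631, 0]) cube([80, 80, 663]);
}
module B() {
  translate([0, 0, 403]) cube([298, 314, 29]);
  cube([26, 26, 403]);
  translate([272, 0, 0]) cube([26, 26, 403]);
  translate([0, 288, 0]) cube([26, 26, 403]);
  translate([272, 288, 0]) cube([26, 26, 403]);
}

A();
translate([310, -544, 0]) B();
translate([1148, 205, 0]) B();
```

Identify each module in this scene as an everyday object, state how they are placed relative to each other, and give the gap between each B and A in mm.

A is a table. B is a stool. Two stools sit around the table at the −y, +x sides. The gap between each stool and the table is 230 mm.

Each stool's nearest face is 230 mm from the table's bounding box.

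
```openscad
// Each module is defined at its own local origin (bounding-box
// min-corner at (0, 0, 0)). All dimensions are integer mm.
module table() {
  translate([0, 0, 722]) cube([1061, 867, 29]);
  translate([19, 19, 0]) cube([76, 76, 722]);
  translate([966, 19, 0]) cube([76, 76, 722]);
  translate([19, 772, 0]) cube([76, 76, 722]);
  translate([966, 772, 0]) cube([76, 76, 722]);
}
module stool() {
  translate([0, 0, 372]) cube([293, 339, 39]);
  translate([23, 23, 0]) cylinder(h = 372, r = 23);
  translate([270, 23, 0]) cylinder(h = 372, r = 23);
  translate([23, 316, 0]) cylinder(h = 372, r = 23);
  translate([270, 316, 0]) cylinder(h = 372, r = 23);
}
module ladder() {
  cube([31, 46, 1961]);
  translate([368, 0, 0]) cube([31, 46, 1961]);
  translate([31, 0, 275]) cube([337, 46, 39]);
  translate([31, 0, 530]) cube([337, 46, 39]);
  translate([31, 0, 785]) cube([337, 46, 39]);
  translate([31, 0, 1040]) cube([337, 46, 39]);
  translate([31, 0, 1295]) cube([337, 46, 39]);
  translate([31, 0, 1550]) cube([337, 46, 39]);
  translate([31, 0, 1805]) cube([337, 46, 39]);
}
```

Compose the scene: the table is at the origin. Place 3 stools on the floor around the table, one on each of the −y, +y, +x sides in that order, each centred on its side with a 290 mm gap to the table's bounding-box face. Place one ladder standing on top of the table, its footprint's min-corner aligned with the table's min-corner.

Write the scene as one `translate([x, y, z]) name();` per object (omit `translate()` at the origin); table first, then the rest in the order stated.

table();
translate([384, -629, 0]) stool();
translate([384, 1157, 0]) stool();
translate([1351, 264, 0]) stool();
translate([0, 0, 751]) ladder();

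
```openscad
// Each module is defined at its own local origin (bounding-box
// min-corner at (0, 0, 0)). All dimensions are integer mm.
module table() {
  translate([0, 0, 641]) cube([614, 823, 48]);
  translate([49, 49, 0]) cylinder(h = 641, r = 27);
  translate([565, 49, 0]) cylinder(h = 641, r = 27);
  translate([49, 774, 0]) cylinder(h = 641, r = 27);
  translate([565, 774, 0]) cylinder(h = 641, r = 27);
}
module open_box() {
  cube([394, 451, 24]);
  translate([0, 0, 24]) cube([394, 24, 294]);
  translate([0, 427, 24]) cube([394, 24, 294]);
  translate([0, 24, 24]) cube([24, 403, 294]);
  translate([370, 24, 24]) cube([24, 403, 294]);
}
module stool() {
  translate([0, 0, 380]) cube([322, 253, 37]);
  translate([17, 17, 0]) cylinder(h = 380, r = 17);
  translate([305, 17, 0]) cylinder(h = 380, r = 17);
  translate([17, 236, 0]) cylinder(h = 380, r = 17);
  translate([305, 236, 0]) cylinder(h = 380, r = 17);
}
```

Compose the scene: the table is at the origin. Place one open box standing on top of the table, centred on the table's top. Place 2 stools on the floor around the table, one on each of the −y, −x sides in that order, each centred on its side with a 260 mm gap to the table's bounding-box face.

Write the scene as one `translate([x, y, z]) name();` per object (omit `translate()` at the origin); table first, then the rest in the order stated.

table();
translate([110, 186, 689]) open_box();
translate([146, -513, 0]) stool();
translate([-582, 285, 0]) stool();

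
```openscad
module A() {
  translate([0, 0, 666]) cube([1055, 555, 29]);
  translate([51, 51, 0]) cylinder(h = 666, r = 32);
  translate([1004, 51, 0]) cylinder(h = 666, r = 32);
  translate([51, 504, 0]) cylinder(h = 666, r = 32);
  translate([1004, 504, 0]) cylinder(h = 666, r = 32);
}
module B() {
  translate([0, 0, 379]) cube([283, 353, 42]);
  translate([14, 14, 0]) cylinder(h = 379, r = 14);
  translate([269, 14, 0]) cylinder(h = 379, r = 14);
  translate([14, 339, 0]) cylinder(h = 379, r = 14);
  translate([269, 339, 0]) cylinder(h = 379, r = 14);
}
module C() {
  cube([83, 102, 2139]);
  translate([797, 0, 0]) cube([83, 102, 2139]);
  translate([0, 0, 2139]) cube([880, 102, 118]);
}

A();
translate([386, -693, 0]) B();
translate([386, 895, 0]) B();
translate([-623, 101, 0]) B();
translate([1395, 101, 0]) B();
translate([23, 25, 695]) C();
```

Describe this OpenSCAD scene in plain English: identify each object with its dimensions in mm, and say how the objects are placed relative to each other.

A is a rectangular dining table. The top is 1055×555×29 mm with its upper surface at z = 695 mm. It stands on four round legs of 64 mm diameter, each leg's bounding box inset 19 mm from the nearest pair of top edges, running from the floor to the underside of the top.

B is a simple wooden stool: a rectangular seat 283 mm (x) by 353 mm (y), 42 mm thick, top face at z = 421 mm, on four round legs, each 28 mm in diameter. The legs rest on z = 0, each leg's axis is inset half a diameter from the nearest pair of seat edges (so the leg's bounding box is flush with the corner).

C is a door frame. The clear opening is 714 mm wide and 2139 mm high. Two 83 mm wide jambs, 102 mm deep, stand either side of the opening from the floor to the top of the opening. A 118 mm thick head sits across the top of both jambs, spanning the full outside width of the frame.

Four stools sit around the table at the −y, +y, −x, +x sides. The door frame is on top of the table.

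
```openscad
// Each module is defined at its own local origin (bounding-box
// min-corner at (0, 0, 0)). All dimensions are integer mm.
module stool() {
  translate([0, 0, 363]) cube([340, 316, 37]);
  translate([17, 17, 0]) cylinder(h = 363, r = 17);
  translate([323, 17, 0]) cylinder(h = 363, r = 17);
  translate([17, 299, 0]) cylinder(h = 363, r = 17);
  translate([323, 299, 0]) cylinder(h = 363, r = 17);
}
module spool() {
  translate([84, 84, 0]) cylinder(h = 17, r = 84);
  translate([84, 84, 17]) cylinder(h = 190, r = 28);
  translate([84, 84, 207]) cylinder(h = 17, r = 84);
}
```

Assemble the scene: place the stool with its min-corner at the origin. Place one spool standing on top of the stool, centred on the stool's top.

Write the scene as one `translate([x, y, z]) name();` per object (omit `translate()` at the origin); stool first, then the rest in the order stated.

stool();
translate([86, 74, 400]) spool();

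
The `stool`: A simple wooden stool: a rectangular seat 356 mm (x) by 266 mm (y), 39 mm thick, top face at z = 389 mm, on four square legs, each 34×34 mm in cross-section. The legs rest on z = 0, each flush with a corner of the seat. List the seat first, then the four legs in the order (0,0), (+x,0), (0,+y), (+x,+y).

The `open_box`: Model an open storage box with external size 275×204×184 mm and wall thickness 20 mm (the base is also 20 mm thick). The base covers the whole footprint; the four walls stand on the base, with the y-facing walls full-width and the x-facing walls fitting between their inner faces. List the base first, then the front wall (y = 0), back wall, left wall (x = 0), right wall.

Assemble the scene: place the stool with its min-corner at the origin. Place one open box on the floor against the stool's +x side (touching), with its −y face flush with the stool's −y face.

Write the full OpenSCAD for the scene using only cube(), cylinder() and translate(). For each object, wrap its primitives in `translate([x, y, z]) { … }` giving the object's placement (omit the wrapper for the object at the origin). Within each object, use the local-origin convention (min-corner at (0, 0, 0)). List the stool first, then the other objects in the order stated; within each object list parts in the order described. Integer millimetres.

translate([0, 0, 350]) cube([356, 266, 39]);
cube([34, 34, 350]);
translate([322, 0, 0]) cube([34, 34, 350]);
translate([0, 232, 0]) cube([34, 34, 350]);
translate([322, 232, 0]) cube([34, 34, 350]);
translate([356, 0, 0]) {
  cube([275, 204, 20]);
  translate([0, 0, 20]) cube([275, 20, 164]);
  translate([0, 184, 20]) cube([275, 20, 164]);
  translate([0, 20, 20]) cube([20, 164, 164]);
  translate([255, 20, 20]) cube([20, 164, 164]);
}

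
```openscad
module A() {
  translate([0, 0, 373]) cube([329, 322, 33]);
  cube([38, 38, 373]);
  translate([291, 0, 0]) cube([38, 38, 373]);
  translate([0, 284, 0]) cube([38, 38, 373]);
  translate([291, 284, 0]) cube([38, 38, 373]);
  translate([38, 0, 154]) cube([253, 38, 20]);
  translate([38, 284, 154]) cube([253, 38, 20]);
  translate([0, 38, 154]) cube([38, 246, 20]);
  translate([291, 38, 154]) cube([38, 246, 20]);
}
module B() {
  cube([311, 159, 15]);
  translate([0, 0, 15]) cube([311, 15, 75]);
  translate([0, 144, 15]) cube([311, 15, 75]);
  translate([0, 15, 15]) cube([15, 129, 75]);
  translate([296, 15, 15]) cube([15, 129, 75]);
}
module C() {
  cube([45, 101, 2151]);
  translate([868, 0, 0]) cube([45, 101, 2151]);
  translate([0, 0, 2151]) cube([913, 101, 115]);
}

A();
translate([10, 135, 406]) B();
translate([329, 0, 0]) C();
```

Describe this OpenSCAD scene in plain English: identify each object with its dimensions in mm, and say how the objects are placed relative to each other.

A is a simple wooden stool: a rectangular seat 329 mm (x) by 322 mm (y), 33 mm thick, top face at z = 406 mm, on four square legs, each 38×38 mm in cross-section. The legs rest on z = 0, each flush with a corner of the seat. Four stretchers, 38 mm wide and 20 mm tall, connect adjacent legs with their undersides at z = 154 mm, each running between the inner faces of the legs it joins and aligned with the legs' outer faces on the other axis.

B is an open-topped rectangular box: outside dimensions 311×159×90 mm, with a uniform wall and base thickness of 15 mm. The base is a full 311×159 slab on the floor; four walls sit on top of the base. The front and back walls (the −y and +y sides) span the full width; the two side walls fit between them.

C is a rectangular door frame: two vertical jambs of 45×101 mm section, 2151 mm tall, with a clear opening 823 mm wide between their inner faces. A header 115 mm tall and 101 mm deep lies on top of the jambs and spans the full outside width.

The open box is on top of the stool. The door frame is against the stool's +x side, with their −y faces flush.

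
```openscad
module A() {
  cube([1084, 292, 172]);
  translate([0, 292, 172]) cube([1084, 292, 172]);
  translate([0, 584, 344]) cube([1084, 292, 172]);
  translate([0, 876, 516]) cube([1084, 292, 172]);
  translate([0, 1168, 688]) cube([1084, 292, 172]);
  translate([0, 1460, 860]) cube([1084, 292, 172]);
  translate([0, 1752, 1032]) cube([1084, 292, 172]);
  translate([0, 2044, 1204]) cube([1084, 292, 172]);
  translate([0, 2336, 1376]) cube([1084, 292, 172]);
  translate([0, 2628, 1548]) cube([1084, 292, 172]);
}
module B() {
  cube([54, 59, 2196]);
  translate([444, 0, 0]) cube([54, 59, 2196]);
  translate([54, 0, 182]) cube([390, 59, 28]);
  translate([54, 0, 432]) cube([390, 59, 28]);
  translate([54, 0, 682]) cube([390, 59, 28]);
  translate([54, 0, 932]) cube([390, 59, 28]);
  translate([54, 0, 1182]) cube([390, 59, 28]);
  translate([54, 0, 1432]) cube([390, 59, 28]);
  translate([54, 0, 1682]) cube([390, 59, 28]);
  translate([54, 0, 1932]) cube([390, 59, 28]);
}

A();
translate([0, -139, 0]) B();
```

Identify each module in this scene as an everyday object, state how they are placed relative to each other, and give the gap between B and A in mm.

A is a staircase. B is a ladder. The ladder is on the floor beside the staircase on its −y side. The gap between the ladder and the staircase is 80 mm.

The ladder's nearest face is 80 mm from the staircase's −y face.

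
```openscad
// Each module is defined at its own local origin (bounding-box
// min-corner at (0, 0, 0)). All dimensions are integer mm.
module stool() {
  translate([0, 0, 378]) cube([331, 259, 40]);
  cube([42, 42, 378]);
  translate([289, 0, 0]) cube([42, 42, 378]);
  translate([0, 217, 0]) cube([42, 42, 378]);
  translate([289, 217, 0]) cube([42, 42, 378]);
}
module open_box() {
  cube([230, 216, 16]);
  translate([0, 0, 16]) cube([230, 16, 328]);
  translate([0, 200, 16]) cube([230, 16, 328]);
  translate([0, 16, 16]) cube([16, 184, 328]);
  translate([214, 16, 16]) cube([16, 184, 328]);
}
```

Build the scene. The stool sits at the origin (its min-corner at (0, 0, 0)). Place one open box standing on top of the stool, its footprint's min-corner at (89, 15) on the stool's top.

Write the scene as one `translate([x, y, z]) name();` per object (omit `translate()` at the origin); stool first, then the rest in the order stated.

stool();
translate([89, 15, 418]) open_box();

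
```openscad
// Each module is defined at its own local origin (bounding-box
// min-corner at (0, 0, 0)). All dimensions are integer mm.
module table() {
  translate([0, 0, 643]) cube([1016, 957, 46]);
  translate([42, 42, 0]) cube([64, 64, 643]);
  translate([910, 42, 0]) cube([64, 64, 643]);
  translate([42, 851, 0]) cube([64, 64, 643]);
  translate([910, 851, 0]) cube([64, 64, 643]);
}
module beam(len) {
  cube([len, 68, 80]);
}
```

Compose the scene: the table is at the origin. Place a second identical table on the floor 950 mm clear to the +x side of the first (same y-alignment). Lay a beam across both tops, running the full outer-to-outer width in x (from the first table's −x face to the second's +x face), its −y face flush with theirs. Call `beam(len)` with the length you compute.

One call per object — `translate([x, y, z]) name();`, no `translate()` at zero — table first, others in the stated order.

table();
translate([1966, 0, 0]) table();
translate([0, 0, 689]) beam(2982);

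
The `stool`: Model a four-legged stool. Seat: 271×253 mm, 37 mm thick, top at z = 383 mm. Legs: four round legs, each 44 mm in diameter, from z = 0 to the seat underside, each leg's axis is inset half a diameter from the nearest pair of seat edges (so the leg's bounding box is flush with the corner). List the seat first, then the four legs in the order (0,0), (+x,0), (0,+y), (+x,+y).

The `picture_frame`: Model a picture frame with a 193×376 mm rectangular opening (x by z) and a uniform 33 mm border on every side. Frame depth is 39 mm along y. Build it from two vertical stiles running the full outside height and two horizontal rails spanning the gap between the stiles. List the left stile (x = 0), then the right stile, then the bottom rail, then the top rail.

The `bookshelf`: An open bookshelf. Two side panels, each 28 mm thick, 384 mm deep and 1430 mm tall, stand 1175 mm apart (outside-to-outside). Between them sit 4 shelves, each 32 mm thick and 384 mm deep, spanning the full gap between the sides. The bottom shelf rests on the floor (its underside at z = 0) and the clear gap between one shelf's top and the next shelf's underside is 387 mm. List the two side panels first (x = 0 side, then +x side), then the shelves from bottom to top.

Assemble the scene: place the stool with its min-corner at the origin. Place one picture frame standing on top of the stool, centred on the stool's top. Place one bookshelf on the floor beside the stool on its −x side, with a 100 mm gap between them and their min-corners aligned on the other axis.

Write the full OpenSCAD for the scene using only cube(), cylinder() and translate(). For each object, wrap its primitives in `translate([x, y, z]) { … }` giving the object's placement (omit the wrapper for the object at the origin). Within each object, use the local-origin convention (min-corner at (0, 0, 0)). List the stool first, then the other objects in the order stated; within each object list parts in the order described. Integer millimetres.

translate([0, 0, 346]) cube([271, 253, 37]);
translate([22, 22, 0]) cylinder(h = 346, r = 22);
translate([249, 22, 0]) cylinder(h = 346, r = 22);
translate([22, 231, 0]) cylinder(h = 346, r = 22);
translate([249, 231, 0]) cylinder(h = 346, r = 22);
translate([6, 107, 383]) {
  cube([33, 39, 442]);
  translate([226, 0, 0]) cube([33, 39, 442]);
  translate([33, 0, 0]) cube([193, 39, 33]);
  translate([33, 0, 409]) cube([193, 39, 33]);
}
translate([-1275, 0, 0]) {
  cube([28, 384, 1430]);
  translate([1147, 0, 0]) cube([28, 384, 1430]);
  translate([28, 0, 0]) cube([1119, 384, 32]);
  translate([28, 0, 419]) cube([1119, 384, 32]);
  translate([28, 0, 838]) cube([1119, 384, 32]);
  translate([28, 0, 1257]) cube([1119, 384, 32]);
}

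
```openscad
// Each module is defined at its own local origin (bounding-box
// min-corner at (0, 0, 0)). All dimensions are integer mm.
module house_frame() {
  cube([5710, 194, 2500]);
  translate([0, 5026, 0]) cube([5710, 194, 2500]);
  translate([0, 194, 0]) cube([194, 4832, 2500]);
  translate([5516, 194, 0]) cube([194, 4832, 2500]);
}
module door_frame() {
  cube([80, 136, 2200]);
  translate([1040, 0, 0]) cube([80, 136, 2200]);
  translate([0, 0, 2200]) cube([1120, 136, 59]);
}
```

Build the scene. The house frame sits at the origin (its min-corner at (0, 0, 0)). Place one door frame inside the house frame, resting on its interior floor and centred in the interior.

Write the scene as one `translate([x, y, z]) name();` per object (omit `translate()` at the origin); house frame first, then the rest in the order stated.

house_frame();
translate([2295, 2542, 0]) door_frame();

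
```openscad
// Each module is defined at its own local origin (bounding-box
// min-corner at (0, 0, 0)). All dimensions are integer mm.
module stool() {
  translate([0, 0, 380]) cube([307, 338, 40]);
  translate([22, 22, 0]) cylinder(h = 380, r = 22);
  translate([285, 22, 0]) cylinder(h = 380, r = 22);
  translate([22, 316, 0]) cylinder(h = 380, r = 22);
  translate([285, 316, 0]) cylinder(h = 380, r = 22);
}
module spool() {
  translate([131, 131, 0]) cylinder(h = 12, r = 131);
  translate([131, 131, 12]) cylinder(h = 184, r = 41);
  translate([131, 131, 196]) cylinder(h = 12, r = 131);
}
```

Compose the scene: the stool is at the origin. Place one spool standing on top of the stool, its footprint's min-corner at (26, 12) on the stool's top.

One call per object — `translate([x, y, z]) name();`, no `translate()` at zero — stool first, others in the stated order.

stool();
translate([26, 12, 420]) spool();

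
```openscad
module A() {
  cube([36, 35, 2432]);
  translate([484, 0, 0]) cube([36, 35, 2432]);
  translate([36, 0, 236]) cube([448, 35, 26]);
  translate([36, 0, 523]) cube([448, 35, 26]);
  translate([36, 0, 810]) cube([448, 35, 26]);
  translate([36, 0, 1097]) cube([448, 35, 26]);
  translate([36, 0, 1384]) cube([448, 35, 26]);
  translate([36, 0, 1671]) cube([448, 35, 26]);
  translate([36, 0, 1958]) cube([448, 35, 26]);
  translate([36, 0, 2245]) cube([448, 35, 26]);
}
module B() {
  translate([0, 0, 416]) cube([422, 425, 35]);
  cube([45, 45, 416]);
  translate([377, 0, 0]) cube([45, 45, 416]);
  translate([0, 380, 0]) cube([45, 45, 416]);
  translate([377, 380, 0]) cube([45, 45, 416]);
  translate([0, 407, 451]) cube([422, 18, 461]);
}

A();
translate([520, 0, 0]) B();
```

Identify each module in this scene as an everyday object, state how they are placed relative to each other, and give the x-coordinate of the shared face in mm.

A is a ladder. B is a chair. The chair is against the ladder's +x side, with their −y faces flush. The x-coordinate of the shared face is 520 mm.

The ladder's +x face and the chair's −x face are both at x = 520 mm.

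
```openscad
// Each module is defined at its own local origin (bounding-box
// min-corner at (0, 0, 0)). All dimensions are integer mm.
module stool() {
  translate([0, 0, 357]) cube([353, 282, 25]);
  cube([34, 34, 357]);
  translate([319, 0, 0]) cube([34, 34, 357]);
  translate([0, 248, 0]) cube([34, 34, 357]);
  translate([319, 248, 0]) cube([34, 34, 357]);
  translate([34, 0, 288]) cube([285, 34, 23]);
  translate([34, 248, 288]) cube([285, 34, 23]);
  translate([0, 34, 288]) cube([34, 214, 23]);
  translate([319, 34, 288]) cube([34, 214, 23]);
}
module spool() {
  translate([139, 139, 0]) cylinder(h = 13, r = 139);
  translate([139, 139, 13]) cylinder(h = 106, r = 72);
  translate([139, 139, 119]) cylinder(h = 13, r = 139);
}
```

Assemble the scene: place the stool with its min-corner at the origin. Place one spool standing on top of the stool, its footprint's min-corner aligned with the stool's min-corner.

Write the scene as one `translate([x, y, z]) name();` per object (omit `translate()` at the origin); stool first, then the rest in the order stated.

stool();
translate([0, 0, 382]) spool();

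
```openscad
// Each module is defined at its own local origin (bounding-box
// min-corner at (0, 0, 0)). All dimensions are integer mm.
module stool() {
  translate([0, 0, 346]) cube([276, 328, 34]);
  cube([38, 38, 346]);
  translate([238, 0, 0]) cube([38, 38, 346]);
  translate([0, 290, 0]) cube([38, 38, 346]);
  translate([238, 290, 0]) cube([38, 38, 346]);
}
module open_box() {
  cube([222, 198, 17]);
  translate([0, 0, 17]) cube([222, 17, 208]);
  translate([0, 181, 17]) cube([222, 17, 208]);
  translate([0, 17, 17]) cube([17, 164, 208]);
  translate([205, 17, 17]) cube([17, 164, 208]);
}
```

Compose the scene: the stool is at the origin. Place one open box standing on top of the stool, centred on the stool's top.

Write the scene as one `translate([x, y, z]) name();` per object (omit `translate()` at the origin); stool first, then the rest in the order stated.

stool();
translate([27, 65, 380]) open_box();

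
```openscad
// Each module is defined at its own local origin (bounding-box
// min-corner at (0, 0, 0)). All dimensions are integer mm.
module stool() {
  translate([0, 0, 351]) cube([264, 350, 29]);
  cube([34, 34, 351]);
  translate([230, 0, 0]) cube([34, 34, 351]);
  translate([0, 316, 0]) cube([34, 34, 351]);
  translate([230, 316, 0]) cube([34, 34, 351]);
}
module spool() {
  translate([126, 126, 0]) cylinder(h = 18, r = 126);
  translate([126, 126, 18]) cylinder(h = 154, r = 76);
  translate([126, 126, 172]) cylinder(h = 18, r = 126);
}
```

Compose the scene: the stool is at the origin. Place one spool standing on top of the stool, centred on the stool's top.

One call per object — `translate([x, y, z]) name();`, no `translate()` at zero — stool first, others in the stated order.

stool();
translate([6, 49, 380]) spool();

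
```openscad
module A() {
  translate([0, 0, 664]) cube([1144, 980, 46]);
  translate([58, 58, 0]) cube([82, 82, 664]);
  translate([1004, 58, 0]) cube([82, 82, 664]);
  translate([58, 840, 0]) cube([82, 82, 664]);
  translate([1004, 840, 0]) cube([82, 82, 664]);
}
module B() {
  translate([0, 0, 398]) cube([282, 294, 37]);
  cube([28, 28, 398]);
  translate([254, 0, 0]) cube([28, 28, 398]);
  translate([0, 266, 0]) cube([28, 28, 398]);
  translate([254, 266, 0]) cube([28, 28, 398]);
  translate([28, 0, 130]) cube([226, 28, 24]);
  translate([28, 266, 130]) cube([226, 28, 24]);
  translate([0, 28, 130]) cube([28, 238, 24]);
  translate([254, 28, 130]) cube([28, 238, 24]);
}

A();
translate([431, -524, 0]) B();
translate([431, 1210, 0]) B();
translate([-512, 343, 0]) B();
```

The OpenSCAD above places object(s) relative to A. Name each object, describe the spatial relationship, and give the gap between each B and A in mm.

A is a table. B is a stool. Three stools sit around the table at the −y, +y, −x sides. The gap between each stool and the table is 230 mm.

Each stool's nearest face is 230 mm from the table's bounding box.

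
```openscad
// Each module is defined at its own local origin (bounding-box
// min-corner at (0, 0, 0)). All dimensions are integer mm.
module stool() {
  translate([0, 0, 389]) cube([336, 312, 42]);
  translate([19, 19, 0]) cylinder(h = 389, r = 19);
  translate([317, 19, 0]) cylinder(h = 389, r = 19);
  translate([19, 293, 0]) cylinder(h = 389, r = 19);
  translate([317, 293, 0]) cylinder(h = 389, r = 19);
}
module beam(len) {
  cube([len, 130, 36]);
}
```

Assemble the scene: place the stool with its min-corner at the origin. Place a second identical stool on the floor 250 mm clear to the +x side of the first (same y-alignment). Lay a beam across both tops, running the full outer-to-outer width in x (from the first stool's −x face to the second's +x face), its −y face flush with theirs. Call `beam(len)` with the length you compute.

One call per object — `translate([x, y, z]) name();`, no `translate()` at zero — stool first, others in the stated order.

stool();
translate([586, 0, 0]) stool();
translate([0, 0, 431]) beam(922);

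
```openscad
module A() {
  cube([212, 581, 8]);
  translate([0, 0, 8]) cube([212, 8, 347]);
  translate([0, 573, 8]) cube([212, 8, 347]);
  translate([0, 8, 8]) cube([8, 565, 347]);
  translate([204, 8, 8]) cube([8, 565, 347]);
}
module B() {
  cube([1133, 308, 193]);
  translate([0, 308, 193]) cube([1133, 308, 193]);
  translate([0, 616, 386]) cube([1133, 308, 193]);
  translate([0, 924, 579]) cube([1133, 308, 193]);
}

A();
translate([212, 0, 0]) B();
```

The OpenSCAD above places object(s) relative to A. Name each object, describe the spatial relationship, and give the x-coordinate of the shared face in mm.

A is an open box. B is a staircase. The staircase is against the open box's +x side, with their −y faces flush. The x-coordinate of the shared face is 212 mm.

The open box's +x face and the staircase's −x face are both at x = 212 mm.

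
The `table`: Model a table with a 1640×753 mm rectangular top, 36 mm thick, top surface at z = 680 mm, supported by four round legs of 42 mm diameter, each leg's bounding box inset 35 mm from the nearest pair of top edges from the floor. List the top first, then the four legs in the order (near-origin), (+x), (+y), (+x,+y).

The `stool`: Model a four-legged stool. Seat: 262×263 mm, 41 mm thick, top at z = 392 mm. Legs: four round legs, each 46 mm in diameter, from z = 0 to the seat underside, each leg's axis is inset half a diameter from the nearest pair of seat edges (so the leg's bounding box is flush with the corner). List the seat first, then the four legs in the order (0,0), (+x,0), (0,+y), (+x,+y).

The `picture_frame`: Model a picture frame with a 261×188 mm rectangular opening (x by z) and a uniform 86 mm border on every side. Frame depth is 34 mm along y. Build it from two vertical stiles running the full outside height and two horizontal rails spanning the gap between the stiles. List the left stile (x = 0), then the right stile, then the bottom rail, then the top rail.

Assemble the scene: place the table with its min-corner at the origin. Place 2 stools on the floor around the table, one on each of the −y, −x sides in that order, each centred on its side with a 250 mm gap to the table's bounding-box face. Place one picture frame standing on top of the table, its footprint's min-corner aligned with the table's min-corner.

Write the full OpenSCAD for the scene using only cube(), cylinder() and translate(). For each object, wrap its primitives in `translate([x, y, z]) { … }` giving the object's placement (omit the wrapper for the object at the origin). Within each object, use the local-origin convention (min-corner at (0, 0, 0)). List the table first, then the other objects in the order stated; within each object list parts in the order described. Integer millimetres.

translate([0, 0, 644]) cube([1640, 753, 36]);
translate([56, 56, 0]) cylinder(h = 644, r = 21);
translate([1584, 56, 0]) cylinder(h = 644, r = 21);
translate([56, 697, 0]) cylinder(h = 644, r = 21);
translate([1584, 697, 0]) cylinder(h = 644, r = 21);
translate([689, -513, 0]) {
  translate([0, 0, 351]) cube([262, 263, 41]);
  translate([23, 23, 0]) cylinder(h = 351, r = 23);
  translate([239, 23, 0]) cylinder(h = 351, r = 23);
  translate([23, 240, 0]) cylinder(h = 351, r = 23);
  translate([239, 240, 0]) cylinder(h = 351, r = 23);
}
translate([-512, 245, 0]) {
  translate([0, 0, 351]) cube([262, 263, 41]);
  translate([23, 23, 0]) cylinder(h = 351, r = 23);
  translate([239, 23, 0]) cylinder(h = 351, r = 23);
  translate([23, 240, 0]) cylinder(h = 351, r = 23);
  translate([239, 240, 0]) cylinder(h = 351, r = 23);
}
translate([0, 0, 680]) {
  cube([86, 34, 360]);
  translate([347, 0, 0]) cube([86, 34, 360]);
  translate([86, 0, 0]) cube([261, 34, 86]);
  translate([86, 0, 274]) cube([261, 34, 86]);
}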